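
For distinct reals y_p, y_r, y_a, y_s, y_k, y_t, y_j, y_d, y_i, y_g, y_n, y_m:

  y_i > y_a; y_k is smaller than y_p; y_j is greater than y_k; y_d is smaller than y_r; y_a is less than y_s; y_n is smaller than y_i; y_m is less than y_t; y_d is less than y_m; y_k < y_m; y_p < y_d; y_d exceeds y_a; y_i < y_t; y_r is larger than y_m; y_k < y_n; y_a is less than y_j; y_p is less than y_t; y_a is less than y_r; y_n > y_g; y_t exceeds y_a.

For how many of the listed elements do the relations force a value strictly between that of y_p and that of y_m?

1

Chaining upward from y_p reaches: y_d, y_r, y_t.
Chaining downward from y_m reaches: y_k, y_a, y_d.
Strictly between y_p and y_m are those in both lists: y_d — 1 element.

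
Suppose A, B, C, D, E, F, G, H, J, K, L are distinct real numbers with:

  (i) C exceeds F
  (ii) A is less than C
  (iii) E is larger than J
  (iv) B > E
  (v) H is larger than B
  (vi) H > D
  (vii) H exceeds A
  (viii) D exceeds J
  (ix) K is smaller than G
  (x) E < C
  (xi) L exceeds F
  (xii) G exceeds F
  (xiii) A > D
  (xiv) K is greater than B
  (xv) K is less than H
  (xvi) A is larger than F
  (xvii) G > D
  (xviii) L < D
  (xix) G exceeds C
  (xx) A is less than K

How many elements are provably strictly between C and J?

3

Chaining upward from J reaches: D, A, E, B, K, G, H.
Chaining downward from C reaches: F, L, D, A, E.
Strictly between J and C are those in both lists: D, A, E — 3 elements.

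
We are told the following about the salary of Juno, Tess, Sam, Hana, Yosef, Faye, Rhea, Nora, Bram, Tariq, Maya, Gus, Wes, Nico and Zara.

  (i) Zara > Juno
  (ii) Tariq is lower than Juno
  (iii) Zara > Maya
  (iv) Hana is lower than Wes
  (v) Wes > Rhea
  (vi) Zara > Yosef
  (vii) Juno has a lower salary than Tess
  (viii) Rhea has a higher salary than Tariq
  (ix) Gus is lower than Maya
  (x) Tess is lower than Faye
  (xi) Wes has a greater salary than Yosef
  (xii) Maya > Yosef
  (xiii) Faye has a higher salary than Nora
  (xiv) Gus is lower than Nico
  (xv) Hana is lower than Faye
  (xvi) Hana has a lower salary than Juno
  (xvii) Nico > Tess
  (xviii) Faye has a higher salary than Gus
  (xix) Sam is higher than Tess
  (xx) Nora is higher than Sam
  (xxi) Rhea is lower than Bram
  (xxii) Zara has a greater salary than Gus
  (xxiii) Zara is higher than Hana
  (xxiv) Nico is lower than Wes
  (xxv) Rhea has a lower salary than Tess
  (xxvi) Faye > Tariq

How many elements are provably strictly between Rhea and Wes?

2

The relations place Rhea below Wes. An element lies strictly between them when it is forced above Rhea and also forced below Wes.
Above Rhea: {Tess, Nico, Sam, Nora, Faye, Bram}. Below Wes: {Hana, Tariq, Juno, Tess, Gus, Nico, Yosef}.
Intersection: {Tess, Nico} — 2.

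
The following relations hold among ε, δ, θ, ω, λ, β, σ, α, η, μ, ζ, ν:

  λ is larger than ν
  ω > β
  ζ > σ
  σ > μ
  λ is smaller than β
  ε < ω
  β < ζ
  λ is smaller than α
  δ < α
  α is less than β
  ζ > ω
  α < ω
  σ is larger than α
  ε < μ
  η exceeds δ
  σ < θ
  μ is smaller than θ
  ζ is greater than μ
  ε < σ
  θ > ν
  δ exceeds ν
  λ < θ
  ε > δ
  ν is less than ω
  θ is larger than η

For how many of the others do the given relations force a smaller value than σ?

Directly below σ: ε, α, μ.
One step further: δ, λ (5 so far).
One step further: ν (6 so far).
Nothing else is reachable below σ; 6 in all.

6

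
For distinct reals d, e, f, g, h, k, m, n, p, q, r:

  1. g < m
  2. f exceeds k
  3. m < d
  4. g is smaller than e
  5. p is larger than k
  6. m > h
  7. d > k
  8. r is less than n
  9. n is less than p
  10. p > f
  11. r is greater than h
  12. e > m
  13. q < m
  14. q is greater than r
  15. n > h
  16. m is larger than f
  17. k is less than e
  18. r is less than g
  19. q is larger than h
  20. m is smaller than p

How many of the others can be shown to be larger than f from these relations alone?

4

From f the given relations immediately reach m, p.
From those, d, e — 4 in total.
No other element is forced above f by the given relations, so the count is 4.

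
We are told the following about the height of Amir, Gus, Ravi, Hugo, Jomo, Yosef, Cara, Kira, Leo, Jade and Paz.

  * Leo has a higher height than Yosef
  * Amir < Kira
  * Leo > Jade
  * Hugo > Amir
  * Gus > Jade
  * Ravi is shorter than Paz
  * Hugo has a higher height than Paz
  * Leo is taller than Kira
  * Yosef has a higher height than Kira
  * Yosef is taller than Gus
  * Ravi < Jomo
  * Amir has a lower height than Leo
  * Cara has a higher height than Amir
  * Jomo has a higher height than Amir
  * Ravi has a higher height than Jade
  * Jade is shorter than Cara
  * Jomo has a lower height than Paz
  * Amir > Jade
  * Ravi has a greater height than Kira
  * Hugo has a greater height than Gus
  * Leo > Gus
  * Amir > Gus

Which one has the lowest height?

Jade

Chaining upward from Jade: directly above it, Gus, Amir, Ravi, Leo, Cara; then Kira, Yosef, Jomo, Paz, Hugo.
That covers every other element, and nothing is given below Jade, so Jade is the lowest height.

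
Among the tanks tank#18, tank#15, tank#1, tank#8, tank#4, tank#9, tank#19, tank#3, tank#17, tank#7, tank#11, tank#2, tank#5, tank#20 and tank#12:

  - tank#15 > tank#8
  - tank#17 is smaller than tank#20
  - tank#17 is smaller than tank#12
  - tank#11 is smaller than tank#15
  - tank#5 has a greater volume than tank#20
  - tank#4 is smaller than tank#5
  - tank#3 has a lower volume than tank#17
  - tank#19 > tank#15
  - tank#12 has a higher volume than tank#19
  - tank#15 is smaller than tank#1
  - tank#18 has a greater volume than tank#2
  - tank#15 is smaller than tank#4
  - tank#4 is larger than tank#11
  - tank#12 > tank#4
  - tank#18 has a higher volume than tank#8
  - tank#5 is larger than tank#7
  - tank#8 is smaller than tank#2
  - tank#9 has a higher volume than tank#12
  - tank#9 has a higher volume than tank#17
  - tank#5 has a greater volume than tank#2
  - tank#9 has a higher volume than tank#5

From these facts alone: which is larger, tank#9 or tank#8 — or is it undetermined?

tank#9

tank#8 < tank#15 and tank#15 < tank#19 give tank#8 < tank#19.
Then tank#19 < tank#12 extends the chain to tank#12.
Then tank#12 < tank#9 extends the chain to tank#9.
So tank#9 is larger.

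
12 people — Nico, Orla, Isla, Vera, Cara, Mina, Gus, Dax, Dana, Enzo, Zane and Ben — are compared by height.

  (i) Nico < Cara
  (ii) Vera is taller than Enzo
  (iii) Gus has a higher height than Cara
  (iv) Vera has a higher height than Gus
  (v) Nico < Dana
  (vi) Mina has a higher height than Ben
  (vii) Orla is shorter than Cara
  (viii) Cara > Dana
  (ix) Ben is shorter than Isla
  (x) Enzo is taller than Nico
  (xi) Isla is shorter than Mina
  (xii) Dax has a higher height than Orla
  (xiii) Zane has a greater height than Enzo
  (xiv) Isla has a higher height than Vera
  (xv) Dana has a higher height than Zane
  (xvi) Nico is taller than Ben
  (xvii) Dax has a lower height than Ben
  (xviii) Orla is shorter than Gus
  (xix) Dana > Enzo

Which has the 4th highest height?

Piecing the relations together gives one ordering: Orla < Dax < Ben < Nico < Enzo < Zane < Dana < Cara < Gus < Vera < Isla < Mina.
Counting 4 from the largest end gives Gus.

Gus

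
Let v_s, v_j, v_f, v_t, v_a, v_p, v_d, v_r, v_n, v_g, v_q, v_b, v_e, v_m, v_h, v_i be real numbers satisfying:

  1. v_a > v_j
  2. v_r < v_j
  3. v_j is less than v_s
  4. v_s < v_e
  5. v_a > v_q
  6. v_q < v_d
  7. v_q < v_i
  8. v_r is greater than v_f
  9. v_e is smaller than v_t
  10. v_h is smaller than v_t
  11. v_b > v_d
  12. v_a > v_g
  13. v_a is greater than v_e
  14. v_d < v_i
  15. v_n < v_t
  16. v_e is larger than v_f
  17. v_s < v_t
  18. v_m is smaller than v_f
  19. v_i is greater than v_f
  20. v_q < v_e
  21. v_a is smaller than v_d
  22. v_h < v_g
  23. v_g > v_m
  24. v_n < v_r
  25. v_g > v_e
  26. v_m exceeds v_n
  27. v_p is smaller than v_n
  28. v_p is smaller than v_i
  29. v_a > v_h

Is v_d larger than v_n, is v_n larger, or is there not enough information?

v_d

Chaining the given relations: v_n < v_m < v_f < v_r < v_j < v_s < v_e < v_a < v_d.
So v_d is larger.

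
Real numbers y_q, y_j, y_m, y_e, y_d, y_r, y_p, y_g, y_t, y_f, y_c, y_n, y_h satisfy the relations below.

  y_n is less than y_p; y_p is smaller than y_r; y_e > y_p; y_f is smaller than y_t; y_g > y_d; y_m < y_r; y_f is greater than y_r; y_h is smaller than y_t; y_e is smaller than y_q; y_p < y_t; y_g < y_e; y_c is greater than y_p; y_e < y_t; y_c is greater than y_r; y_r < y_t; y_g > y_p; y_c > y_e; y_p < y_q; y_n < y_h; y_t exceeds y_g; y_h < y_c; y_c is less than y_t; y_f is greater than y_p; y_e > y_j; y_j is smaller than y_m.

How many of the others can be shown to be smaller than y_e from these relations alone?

The elements the relations force below y_e are y_j, y_n, y_p, y_d, y_g — no chain reaches any other.
That is 5.

5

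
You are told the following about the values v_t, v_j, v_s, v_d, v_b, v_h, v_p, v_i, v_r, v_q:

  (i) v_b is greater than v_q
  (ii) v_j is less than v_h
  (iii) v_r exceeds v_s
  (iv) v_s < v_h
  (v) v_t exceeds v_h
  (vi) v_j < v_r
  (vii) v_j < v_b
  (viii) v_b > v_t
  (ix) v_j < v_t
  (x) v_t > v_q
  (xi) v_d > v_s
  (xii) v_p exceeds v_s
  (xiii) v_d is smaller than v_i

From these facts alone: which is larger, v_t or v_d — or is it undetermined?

undetermined

Following every chain through v_d: above v_d we get v_i; below v_d we get v_s.
v_t is not reached, and no chain runs the other way from v_t to v_d.
So the given relations leave the order of v_d and v_t undetermined.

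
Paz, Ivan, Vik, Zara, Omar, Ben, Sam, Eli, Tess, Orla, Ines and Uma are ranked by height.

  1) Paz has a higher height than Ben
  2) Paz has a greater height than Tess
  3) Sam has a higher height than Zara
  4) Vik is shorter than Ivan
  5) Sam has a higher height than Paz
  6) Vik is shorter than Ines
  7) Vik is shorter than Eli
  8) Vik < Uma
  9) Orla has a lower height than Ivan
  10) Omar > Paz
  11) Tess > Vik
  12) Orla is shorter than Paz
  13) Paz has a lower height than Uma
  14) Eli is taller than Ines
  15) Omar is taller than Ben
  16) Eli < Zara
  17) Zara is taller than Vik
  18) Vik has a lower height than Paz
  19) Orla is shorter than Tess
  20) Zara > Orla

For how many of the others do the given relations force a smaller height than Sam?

8

The elements the relations force below Sam are Orla, Ben, Vik, Ines, Eli, Tess, Zara, Paz — no chain reaches any other.
That is 8.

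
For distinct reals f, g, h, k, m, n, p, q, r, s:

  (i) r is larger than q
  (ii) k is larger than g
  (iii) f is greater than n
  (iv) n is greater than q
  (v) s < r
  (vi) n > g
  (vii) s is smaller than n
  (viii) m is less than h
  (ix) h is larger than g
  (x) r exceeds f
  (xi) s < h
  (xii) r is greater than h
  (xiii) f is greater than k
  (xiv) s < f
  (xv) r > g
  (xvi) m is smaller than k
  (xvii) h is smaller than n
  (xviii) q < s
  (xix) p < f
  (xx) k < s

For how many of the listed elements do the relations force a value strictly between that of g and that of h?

2

Chaining upward from g reaches: k, s, n, f, r.
Chaining downward from h reaches: m, q, k, s.
Strictly between g and h are those in both lists: k, s — 2 elements.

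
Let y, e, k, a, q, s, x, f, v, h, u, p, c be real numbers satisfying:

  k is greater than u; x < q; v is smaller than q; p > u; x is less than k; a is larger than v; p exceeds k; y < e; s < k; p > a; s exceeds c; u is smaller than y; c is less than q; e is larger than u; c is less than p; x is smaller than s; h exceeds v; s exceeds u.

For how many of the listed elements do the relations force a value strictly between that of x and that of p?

The relations place x below p. An element lies strictly between them when it is forced above x and also forced below p.
Above x: {s, k, q}. Below p: {u, v, a, c, s, k}.
Intersection: {s, k} — 2.

2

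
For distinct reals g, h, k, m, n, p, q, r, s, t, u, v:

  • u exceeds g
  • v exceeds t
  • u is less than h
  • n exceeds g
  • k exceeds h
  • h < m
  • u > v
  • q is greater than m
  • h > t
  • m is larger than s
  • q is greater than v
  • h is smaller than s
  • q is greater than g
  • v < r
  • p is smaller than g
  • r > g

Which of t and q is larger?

t < v and v < u give t < u.
Then u < h extends the chain to h.
Then h < s extends the chain to s.
Then s < m extends the chain to m.
Then m < q extends the chain to q.
So t < q; q is the larger of the two.

q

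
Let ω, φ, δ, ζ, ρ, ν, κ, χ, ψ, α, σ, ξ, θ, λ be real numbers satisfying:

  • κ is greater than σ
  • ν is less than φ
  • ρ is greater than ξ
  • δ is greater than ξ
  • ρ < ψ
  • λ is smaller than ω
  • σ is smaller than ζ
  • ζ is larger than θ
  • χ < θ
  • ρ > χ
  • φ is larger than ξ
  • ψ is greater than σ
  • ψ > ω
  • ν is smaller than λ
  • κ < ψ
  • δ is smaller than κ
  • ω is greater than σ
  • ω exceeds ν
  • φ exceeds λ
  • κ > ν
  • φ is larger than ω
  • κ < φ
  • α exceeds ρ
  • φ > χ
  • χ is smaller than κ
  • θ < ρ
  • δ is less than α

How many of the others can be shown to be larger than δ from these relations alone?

4

From δ the given relations immediately reach κ, α.
From those, ψ, φ — 4 in total.
No other element is forced above δ by the given relations, so the count is 4.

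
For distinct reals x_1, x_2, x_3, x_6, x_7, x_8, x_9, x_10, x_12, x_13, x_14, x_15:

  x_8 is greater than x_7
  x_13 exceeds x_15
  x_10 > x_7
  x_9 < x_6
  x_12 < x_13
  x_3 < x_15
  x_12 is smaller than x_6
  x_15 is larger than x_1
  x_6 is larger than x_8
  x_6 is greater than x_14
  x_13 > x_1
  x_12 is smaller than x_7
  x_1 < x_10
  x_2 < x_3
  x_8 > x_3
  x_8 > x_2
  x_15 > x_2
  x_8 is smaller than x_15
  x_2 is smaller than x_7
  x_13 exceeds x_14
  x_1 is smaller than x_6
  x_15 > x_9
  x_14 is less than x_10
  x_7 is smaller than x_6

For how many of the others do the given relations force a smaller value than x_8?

Directly below x_8: x_2, x_3, x_7.
One step further: x_12 (4 so far).
No other element is forced below x_8 by the given relations, so the count is 4.

4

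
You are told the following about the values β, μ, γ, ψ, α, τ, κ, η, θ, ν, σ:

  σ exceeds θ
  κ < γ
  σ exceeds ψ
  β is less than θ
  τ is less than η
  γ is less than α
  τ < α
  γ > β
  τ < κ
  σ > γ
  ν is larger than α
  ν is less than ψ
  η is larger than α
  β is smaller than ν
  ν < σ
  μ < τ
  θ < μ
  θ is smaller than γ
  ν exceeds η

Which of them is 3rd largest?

Chaining the given pairs: β < θ < μ < τ < κ < γ < α < η < ν < ψ < σ.
Counting 3 from the largest end gives ν.

ν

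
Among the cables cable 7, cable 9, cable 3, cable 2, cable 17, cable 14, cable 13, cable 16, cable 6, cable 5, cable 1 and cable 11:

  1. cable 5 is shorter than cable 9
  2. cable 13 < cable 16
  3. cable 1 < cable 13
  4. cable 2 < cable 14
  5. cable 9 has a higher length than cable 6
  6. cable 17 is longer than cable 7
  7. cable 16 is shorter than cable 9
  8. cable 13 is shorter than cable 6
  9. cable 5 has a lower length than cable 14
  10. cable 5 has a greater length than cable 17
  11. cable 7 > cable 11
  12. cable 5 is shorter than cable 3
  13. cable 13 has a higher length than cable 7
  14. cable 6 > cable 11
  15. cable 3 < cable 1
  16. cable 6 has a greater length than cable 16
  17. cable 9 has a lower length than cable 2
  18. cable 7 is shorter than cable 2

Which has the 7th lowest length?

Piecing the relations together gives one ordering: cable 11 < cable 7 < cable 17 < cable 5 < cable 3 < cable 1 < cable 13 < cable 16 < cable 6 < cable 9 < cable 2 < cable 14.
Counting 7 from the smallest end gives cable 13.

cable 13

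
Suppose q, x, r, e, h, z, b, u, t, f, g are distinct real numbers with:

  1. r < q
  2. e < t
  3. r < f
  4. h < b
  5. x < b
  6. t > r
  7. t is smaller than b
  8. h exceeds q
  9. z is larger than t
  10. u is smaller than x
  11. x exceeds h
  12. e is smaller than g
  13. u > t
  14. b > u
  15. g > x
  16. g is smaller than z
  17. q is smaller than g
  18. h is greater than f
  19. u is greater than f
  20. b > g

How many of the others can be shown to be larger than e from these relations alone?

From e the given relations immediately reach t, g.
From those, u, b, z — 5 in total.
From those, x — 6 in total.
Nothing else is reachable above e; 6 in all.

6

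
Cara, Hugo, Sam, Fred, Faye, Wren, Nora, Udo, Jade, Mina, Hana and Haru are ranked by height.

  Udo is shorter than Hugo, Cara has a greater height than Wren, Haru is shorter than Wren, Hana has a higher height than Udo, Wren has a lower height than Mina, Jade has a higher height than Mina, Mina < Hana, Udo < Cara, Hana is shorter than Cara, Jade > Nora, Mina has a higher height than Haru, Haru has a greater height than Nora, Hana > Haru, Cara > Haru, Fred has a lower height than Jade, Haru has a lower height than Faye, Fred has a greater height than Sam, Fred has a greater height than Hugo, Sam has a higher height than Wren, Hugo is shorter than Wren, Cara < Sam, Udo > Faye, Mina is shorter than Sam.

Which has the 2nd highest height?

Fred

Piecing the relations together gives one ordering: Nora < Haru < Faye < Udo < Hugo < Wren < Mina < Hana < Cara < Sam < Fred < Jade.
Counting 2 from the largest end gives Fred.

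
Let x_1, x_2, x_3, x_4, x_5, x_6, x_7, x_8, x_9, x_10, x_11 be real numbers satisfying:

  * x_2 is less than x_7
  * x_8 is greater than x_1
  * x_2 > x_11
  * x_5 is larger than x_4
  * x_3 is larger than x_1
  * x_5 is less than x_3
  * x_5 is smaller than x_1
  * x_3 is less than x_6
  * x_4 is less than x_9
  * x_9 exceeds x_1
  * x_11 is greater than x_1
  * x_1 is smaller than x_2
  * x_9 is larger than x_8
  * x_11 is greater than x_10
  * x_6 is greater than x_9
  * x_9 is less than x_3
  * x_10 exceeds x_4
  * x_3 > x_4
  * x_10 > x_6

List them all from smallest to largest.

Nothing is placed below x_4, so it is least; from there x_4 < x_5; x_5 < x_1; x_1 < x_8; x_8 < x_9; x_9 < x_3; x_3 < x_6; x_6 < x_10; x_10 < x_11; x_11 < x_2; x_2 < x_7, each given directly.

x_4 < x_5 < x_1 < x_8 < x_9 < x_3 < x_6 < x_10 < x_11 < x_2 < x_7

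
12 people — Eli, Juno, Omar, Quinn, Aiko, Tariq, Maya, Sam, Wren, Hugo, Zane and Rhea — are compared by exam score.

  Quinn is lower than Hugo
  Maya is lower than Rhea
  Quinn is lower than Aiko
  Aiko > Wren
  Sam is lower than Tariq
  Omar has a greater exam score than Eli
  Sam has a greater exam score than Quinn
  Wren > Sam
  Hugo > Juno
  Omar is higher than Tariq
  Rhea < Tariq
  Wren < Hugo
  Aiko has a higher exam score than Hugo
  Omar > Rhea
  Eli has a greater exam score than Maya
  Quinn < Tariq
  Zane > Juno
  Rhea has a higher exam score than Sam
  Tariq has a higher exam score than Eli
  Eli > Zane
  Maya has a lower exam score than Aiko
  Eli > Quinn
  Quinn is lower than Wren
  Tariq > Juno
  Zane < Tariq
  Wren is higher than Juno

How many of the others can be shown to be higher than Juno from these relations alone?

Directly above Juno: Zane, Wren, Tariq, Hugo.
One step further: Eli, Omar, Aiko (7 so far).
Nothing else is reachable above Juno; 7 in all.

7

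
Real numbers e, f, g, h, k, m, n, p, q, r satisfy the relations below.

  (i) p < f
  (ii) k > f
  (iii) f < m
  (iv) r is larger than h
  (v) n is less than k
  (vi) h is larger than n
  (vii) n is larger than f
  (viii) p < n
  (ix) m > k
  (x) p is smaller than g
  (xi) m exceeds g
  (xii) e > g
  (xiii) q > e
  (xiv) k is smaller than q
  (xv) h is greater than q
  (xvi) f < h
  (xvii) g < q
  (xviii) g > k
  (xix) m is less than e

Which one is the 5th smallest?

g

The consecutive relations fix a unique order: p < f < n < k < g < m < e < q < h < r.
The 5th smallest is g.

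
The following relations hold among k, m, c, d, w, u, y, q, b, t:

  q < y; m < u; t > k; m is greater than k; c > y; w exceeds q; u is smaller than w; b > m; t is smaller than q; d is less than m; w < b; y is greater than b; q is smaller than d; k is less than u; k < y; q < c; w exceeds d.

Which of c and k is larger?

c

k < t and t < q give k < q.
Then q < d extends the chain to d.
With d < m: k < t < q < d < m.
With m < b: k < t < q < d < m < b.
With b < y: k < t < q < d < m < b < y.
With y < c: k < t < q < d < m < b < y < c.
So k < c; c is the larger of the two.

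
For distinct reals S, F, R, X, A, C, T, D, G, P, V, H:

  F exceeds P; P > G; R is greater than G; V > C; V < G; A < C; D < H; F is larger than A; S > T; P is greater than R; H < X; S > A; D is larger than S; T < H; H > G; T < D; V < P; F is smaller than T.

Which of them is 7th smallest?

F

Chaining the given pairs: A < C < V < G < R < P < F < T < S < D < H < X.
The 7th smallest is F.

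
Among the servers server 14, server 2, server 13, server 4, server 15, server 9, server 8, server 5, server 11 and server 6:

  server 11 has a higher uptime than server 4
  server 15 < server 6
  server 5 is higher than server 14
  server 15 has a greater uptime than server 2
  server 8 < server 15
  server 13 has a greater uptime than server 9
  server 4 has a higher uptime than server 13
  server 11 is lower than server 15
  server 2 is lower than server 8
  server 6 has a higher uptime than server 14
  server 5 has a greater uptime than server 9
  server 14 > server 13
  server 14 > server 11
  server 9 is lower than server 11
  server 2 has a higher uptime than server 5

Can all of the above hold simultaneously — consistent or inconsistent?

The single ordering server 9 < server 13 < server 4 < server 11 < server 14 < server 5 < server 2 < server 8 < server 15 < server 6 satisfies every listed relation, so no contradiction arises.

consistent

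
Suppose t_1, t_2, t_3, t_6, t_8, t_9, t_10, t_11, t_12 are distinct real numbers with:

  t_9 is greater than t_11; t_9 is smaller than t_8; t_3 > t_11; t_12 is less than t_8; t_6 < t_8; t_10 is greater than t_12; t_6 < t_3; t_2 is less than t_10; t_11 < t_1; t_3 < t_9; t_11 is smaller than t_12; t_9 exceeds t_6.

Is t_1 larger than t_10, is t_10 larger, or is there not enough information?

Following every chain through t_1: below t_1 we get t_11.
t_10 is not reached, and no chain runs the other way from t_10 to t_1.
So the given relations leave the order of t_1 and t_10 undetermined.

undetermined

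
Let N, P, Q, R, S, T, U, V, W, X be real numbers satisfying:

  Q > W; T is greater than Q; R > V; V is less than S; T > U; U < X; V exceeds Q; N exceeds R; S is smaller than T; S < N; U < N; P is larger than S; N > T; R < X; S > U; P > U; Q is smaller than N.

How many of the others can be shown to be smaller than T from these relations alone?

Directly below T: U, Q, S.
One step further: W, V (5 so far).
Nothing else is reachable below T; 5 in all.

5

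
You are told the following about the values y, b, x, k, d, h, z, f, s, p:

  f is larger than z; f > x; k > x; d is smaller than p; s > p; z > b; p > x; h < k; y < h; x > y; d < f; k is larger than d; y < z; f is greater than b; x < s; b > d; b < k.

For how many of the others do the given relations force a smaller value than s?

4

The elements the relations force below s are y, x, d, p — no chain reaches any other.
That is 4.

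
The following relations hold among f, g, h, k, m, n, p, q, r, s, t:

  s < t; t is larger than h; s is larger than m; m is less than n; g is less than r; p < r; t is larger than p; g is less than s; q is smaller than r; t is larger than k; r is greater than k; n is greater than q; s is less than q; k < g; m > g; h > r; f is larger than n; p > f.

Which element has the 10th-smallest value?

Piecing the relations together gives one ordering: k < g < m < s < q < n < f < p < r < h < t.
The 10th smallest is h.

h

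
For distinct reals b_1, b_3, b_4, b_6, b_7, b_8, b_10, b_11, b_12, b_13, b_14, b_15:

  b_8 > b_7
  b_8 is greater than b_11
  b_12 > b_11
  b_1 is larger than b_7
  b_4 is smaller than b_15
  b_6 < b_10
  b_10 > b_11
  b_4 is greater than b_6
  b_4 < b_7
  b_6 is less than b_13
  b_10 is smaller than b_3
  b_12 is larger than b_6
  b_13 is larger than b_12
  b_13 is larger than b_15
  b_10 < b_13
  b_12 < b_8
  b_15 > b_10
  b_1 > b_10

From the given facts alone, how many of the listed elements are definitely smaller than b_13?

6

The elements the relations force below b_13 are b_6, b_4, b_11, b_10, b_12, b_15 — no chain reaches any other.
That is 6.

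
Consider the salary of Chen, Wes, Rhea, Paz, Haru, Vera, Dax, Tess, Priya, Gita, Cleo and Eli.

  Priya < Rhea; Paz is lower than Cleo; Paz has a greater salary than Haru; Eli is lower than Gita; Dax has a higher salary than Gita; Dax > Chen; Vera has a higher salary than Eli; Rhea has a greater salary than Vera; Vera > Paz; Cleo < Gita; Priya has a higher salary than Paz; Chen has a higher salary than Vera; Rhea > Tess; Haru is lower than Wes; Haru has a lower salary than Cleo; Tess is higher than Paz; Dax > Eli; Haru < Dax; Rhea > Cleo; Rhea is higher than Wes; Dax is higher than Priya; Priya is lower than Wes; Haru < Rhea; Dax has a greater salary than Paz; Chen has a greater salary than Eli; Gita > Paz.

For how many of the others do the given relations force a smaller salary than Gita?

4

From Gita the given relations immediately reach Eli, Paz, Cleo.
From those, Haru — 4 in total.
Nothing else is reachable below Gita; 4 in all.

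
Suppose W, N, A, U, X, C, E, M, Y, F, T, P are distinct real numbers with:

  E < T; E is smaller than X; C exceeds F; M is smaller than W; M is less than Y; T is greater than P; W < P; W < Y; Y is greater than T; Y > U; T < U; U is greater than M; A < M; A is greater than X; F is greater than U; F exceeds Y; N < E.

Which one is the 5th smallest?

M

Piecing the relations together gives one ordering: N < E < X < A < M < W < P < T < U < Y < F < C.
The 5th smallest is M.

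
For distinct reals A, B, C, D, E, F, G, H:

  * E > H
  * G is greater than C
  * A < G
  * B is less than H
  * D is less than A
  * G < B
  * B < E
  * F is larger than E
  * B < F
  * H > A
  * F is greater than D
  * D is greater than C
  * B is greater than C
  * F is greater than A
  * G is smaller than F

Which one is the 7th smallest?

E

Piecing the relations together gives one ordering: C < D < A < G < B < H < E < F.
The 7th smallest is E.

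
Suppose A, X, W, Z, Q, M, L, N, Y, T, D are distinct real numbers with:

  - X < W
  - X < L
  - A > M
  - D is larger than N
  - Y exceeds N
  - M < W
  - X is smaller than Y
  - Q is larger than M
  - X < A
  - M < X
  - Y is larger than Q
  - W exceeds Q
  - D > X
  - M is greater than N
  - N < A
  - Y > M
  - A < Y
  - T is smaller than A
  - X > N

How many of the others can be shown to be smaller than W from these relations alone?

The elements the relations force below W are N, M, X, Q — no chain reaches any other.
That is 4.

4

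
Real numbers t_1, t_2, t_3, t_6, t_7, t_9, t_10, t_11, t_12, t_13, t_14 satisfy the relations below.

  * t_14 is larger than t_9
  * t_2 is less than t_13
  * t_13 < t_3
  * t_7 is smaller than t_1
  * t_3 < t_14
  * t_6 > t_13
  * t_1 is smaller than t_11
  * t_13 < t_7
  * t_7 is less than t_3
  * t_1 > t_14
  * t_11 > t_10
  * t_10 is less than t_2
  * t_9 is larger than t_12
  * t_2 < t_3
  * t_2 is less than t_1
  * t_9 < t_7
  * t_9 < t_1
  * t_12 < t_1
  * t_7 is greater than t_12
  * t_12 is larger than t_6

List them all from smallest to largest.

t_10 < t_2 < t_13 < t_6 < t_12 < t_9 < t_7 < t_3 < t_14 < t_1 < t_11

The consecutive links are each given: t_10 < t_2; t_2 < t_13; t_13 < t_6; t_6 < t_12; t_12 < t_9; t_9 < t_7; t_7 < t_3; t_3 < t_14; t_14 < t_1; t_1 < t_11.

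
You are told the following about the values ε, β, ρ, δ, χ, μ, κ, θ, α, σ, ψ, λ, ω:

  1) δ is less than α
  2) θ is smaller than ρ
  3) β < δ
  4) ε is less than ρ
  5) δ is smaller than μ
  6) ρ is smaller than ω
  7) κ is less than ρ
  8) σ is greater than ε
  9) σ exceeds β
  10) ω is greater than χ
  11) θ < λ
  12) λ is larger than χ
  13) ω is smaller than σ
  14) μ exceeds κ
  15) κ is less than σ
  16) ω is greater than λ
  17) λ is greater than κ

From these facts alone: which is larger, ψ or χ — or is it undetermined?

Following every chain through χ: above χ we get λ, ω, σ.
ψ is not reached, and no chain runs the other way from ψ to χ.
So the given relations leave the order of χ and ψ undetermined.

undetermined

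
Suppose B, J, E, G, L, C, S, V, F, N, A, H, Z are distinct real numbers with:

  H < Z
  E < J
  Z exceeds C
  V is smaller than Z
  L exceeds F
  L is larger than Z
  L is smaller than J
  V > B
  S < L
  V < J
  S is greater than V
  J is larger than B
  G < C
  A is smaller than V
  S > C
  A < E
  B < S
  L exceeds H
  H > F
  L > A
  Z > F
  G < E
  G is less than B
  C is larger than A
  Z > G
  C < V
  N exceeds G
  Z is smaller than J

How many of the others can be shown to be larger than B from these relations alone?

5

The elements the relations force above B are V, Z, S, L, J — no chain reaches any other.
That is 5.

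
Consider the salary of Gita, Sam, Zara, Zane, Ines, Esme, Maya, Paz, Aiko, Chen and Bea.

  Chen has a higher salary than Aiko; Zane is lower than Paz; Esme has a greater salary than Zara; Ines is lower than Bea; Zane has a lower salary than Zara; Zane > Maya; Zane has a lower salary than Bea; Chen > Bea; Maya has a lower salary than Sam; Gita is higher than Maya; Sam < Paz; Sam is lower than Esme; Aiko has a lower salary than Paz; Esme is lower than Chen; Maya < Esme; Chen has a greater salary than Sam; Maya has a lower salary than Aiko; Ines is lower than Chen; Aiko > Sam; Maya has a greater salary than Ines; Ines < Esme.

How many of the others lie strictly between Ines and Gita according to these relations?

Chaining upward from Ines reaches: Maya, Zane, Zara, Sam, Bea, Esme, Aiko, Chen, Paz.
Chaining downward from Gita reaches: Maya.
Strictly between Ines and Gita are those in both lists: Maya — 1 element.

1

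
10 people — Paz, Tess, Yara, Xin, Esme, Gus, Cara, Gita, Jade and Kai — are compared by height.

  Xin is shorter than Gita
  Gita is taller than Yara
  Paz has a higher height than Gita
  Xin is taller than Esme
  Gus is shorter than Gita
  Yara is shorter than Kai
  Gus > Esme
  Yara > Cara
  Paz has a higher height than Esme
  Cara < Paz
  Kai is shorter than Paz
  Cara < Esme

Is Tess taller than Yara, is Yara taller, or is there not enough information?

undetermined

Following every chain through Tess: nothing is chained to Tess.
Yara is not reached, and no chain runs the other way from Yara to Tess.
So the given relations leave the order of Tess and Yara undetermined.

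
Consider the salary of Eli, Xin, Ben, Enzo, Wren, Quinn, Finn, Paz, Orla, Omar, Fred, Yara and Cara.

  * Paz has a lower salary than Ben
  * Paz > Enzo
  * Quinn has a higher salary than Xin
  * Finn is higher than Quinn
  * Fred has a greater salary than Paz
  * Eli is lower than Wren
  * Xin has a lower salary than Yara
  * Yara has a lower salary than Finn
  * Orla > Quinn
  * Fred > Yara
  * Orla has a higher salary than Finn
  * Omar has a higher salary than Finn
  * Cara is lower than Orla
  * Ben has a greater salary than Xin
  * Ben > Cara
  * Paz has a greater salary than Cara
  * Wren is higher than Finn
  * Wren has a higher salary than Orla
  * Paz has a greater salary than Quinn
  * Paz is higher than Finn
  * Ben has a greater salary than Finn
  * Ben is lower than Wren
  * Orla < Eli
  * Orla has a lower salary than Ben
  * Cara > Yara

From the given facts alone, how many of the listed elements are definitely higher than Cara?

6

The elements the relations force above Cara are Orla, Paz, Fred, Eli, Ben, Wren — no chain reaches any other.
That is 6.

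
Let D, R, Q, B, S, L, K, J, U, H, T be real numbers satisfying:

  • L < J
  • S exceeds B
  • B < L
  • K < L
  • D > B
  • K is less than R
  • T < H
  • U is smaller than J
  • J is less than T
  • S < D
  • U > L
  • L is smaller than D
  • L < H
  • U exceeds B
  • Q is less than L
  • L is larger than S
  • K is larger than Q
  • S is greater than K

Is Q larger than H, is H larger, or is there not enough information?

H

Q < K and K < S give Q < S.
Then S < L extends the chain to L.
Then L < U extends the chain to U.
Then U < J extends the chain to J.
Then J < T extends the chain to T.
With T < H: Q < K < S < L < U < J < T < H.
So H is larger.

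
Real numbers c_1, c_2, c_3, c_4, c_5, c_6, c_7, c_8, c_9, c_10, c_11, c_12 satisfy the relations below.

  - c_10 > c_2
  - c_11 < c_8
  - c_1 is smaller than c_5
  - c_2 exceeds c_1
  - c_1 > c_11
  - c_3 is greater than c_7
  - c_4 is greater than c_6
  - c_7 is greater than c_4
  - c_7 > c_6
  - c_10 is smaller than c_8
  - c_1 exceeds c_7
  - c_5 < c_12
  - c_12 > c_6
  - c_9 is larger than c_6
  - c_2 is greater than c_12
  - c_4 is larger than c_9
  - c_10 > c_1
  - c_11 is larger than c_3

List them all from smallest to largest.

The consecutive links are each given: c_6 < c_9; c_9 < c_4; c_4 < c_7; c_7 < c_3; c_3 < c_11; c_11 < c_1; c_1 < c_5; c_5 < c_12; c_12 < c_2; c_2 < c_10; c_10 < c_8.

c_6 < c_9 < c_4 < c_7 < c_3 < c_11 < c_1 < c_5 < c_12 < c_2 < c_10 < c_8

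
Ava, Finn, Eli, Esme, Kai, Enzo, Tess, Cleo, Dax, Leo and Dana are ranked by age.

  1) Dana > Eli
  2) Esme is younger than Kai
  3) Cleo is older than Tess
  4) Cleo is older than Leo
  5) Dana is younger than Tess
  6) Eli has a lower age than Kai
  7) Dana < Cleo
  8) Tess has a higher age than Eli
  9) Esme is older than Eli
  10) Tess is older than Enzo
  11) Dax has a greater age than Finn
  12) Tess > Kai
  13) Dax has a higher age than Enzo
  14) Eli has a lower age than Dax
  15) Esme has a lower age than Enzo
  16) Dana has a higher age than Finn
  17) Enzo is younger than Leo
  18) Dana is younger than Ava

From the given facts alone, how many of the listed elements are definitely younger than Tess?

6

Directly below Tess: Eli, Dana, Enzo, Kai.
One step further: Finn, Esme (6 so far).
No other element is forced below Tess by the given relations, so the count is 6.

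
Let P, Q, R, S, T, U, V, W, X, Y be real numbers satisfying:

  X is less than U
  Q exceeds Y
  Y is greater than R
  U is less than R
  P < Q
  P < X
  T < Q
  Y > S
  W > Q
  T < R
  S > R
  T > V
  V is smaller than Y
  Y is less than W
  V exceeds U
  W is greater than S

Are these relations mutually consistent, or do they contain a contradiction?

The single ordering P < X < U < V < T < R < S < Y < Q < W satisfies every listed relation, so no contradiction arises.

consistent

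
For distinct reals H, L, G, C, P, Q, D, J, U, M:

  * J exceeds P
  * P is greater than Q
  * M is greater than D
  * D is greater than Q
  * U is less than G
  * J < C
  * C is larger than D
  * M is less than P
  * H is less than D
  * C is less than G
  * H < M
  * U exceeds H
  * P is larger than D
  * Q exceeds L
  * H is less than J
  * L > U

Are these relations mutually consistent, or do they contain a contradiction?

The single ordering H < U < L < Q < D < M < P < J < C < G satisfies every listed relation, so no contradiction arises.

consistent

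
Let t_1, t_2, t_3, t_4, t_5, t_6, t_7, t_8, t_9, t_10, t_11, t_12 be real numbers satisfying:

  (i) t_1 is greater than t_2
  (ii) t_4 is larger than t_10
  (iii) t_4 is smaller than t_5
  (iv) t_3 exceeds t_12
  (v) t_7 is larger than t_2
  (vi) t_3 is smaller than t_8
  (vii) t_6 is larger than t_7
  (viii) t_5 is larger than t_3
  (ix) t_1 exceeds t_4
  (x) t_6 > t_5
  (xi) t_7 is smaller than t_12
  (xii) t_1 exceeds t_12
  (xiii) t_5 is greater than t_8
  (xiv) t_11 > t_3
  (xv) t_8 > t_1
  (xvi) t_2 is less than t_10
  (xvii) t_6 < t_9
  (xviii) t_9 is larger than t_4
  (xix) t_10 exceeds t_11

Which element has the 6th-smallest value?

Chaining the given pairs: t_2 < t_7 < t_12 < t_3 < t_11 < t_10 < t_4 < t_1 < t_8 < t_5 < t_6 < t_9.
The 6th smallest is t_10.

t_10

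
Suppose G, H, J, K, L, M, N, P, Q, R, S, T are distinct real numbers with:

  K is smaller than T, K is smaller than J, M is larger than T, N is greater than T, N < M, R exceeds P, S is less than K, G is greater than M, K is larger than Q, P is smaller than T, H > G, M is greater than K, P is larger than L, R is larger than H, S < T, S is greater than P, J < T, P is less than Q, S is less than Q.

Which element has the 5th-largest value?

N

Chaining the given pairs: L < P < S < Q < K < J < T < N < M < G < H < R.
The 5th largest is N.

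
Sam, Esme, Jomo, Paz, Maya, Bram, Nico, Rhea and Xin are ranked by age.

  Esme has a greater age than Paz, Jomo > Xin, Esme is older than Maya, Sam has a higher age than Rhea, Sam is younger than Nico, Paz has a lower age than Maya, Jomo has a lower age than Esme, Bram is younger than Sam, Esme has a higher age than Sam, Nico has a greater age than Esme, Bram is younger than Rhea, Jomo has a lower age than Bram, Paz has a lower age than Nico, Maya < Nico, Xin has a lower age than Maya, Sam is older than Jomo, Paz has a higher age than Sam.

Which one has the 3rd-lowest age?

The consecutive relations fix a unique order: Xin < Jomo < Bram < Rhea < Sam < Paz < Maya < Esme < Nico.
Counting 3 from the smallest end gives Bram.

Bram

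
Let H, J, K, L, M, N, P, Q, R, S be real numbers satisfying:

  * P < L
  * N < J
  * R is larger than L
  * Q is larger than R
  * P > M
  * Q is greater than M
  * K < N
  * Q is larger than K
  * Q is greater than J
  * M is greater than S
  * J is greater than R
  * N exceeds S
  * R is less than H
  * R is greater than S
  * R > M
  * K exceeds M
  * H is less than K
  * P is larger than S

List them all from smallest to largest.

Each adjacent pair is fixed by a given relation: S < M; M < P; P < L; L < R; R < H; H < K; K < N; N < J; J < Q. Chaining them end to end gives the full order.

S < M < P < L < R < H < K < N < J < Q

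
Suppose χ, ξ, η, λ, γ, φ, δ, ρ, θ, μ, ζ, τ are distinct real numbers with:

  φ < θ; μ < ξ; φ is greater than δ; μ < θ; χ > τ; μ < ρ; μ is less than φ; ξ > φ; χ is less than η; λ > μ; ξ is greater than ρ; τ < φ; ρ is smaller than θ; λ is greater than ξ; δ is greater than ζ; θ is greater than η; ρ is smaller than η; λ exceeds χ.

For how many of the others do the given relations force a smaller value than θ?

The elements the relations force below θ are τ, ζ, μ, χ, ρ, η, δ, φ — no chain reaches any other.
That is 8.

8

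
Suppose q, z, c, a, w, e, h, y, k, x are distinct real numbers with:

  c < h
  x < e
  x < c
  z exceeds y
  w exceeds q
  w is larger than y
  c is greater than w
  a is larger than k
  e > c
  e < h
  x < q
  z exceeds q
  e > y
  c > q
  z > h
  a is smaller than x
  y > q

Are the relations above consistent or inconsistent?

consistent

Every relation is compatible with k < a < x < q < y < w < c < e < h < z; the set is consistent.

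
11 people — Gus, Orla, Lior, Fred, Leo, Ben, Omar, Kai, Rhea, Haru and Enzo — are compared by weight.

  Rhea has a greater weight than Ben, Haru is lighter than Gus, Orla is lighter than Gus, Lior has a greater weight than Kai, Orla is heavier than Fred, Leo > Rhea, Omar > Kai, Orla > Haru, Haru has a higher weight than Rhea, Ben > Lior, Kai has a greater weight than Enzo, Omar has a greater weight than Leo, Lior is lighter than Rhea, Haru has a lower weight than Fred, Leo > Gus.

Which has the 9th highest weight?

Lior

Piecing the relations together gives one ordering: Enzo < Kai < Lior < Ben < Rhea < Haru < Fred < Orla < Gus < Leo < Omar.
The 9th largest is Lior.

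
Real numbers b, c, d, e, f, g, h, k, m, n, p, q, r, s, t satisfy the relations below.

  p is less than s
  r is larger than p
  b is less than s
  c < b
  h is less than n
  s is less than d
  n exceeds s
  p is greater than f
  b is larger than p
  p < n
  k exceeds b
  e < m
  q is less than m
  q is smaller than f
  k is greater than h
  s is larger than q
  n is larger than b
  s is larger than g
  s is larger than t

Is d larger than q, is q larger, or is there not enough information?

q < f and f < p give q < p.
With p < b: q < f < p < b.
Then b < s extends the chain to s.
Then s < d extends the chain to d.
So d is larger.

d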